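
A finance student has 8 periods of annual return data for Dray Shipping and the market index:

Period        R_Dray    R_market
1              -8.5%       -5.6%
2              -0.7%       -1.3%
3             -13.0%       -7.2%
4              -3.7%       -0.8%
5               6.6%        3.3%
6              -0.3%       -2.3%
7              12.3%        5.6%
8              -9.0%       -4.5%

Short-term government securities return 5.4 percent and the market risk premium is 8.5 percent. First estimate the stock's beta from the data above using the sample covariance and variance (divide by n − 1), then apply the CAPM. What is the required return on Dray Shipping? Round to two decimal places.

21.45%

Mean R_i = (-8.5 − 0.7 − 13.0 − 3.7 + 6.6 − 0.3 + 12.3 − 9.0) / 8 = -2.0375%
Mean R_m = (-5.6 − 1.3 − 7.2 − 0.8 + 3.3 − 2.3 + 5.6 − 4.5) / 8 = -1.6000%
Σ(R_i − R̄_i)(R_m − R̄_m) = 250.8400  ⇒  Cov = 250.8400 / 7 = 35.8343
Σ(R_m − R̄_m)² = 132.8400  ⇒  Var(R_m) = 132.8400 / 7 = 18.9771
β = Cov / Var(R_m) = 35.8343 / 18.9771 = 1.8883
E(R) = R_f + β × MRP = 5.4% + 1.8883 × 8.5% = 21.45%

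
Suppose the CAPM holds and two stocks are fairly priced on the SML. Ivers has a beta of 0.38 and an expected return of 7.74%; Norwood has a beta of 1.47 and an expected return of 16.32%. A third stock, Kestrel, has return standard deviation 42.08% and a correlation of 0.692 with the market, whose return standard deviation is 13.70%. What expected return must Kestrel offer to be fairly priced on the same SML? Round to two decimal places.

21.48%

MRP = (16.32% − 7.74%) / (1.47 − 0.38) = 7.8716%
R_f = 7.74% − 0.38 × 7.8716% = 4.7488%
β_Kestrel = ρ·σ_i/σ_m = 0.692 × 42.08 / 13.70 = 2.1255
E(R_Kestrel) = R_f + β × MRP = 4.7488% + 2.1255 × 7.8716% = 21.48%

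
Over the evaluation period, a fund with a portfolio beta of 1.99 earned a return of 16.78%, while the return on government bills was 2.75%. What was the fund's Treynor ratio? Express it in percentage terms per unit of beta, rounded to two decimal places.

Treynor = (R_P − R_f) / β_P = (16.78% − 2.75%) / 1.9900 = 14.03% / 1.9900 = 7.05%

7.05%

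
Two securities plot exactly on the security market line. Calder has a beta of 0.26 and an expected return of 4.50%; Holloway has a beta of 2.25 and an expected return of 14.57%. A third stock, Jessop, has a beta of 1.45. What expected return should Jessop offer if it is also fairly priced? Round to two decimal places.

MRP (SML slope) = (14.57% − 4.50%) / (2.25 − 0.26) = 10.07% / 1.99 = 5.0603%
R_f (intercept) = 4.50% − 0.26 × 5.0603% = 3.1843%
E(R_Jessop) = R_f + β × MRP = 3.1843% + 1.45 × 5.0603% = 10.52%

10.52%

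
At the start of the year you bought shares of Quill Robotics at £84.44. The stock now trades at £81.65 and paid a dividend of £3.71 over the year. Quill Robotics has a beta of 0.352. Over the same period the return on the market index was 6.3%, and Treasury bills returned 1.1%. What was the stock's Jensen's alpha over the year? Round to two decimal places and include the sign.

Realised HPR = (P1 + D1 − P0) / P0 = (81.65 + 3.71 − 84.44) / 84.44 = 0.92 / 84.44 = 1.0895%
MRP = 6.3% − 1.1% = 5.20%
CAPM required = R_f + β·MRP = 1.1% + 0.352 × 5.2% = 2.9304%
α = realised − required = 1.0895% − 2.9304% = -1.84%

-1.84%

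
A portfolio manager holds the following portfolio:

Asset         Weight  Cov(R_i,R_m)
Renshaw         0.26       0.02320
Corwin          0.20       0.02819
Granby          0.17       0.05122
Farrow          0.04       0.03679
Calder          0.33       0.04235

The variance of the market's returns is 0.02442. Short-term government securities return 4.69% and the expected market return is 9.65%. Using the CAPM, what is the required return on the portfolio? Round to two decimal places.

β_Renshaw = 0.02320 / 0.02442 = 0.9500
β_Corwin = 0.02819 / 0.02442 = 1.1544
β_Granby = 0.05122 / 0.02442 = 2.0975
β_Farrow = 0.03679 / 0.02442 = 1.5066
β_Calder = 0.04235 / 0.02442 = 1.7342
β_P = Σ w_i β_i = 0.26×0.9500 + 0.20×1.1544 + 0.17×2.0975 + 0.04×1.5066 + 0.33×1.7342 = 1.4670
MRP = 9.65% − 4.69% = 4.96%
E(R_P) = R_f + β_P × MRP = 4.69% + 1.4670 × 4.96% = 11.97%

11.97%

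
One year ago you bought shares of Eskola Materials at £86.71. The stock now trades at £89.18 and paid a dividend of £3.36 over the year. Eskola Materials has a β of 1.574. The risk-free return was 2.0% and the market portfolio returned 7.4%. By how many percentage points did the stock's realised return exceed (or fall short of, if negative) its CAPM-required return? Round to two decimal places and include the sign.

-3.78%

Realised HPR = (P1 + D1 − P0) / P0 = (89.18 + 3.36 − 86.71) / 86.71 = 5.83 / 86.71 = 6.7236%
MRP = 7.4% − 2.0% = 5.40%
CAPM required = R_f + β·MRP = 2.0% + 1.574 × 5.4% = 10.4996%
α = realised − required = 6.7236% − 10.4996% = -3.78%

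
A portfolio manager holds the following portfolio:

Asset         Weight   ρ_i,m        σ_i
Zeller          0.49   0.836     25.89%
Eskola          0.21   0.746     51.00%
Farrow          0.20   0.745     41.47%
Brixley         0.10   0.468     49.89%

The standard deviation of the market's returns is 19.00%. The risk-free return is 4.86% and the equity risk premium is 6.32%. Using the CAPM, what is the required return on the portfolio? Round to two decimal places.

β_Zeller = 0.836 × 25.89% / 19.00% = 1.1392
β_Eskola = 0.746 × 51.00% / 19.00% = 2.0024
β_Farrow = 0.745 × 41.47% / 19.00% = 1.6261
β_Brixley = 0.468 × 49.89% / 19.00% = 1.2289
β_P = Σ w_i β_i = 0.49×1.1392 + 0.21×2.0024 + 0.20×1.6261 + 0.10×1.2289 = 1.4268
E(R_P) = R_f + β_P × MRP = 4.86% + 1.4268 × 6.32% = 13.88%

13.88%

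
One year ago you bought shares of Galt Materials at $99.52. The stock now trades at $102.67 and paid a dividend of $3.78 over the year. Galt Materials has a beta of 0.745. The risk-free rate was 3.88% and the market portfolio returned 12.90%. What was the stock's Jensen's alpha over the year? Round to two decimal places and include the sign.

Realised HPR = (P1 + D1 − P0) / P0 = (102.67 + 3.78 − 99.52) / 99.52 = 6.93 / 99.52 = 6.9634%
MRP = 12.90% − 3.88% = 9.02%
CAPM required = R_f + β·MRP = 3.88% + 0.745 × 9.02% = 10.59990%
α = realised − required = 6.9634% − 10.59990% = -3.64%

-3.64%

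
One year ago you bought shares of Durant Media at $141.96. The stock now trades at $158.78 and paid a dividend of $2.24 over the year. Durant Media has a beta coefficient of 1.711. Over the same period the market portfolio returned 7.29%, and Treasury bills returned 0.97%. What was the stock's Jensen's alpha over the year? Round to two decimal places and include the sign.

Realised HPR = (P1 + D1 − P0) / P0 = (158.78 + 2.24 − 141.96) / 141.96 = 19.06 / 141.96 = 13.4263%
MRP = 7.29% − 0.97% = 6.32%
CAPM required = R_f + β·MRP = 0.97% + 1.711 × 6.32% = 11.78352%
α = realised − required = 13.4263% − 11.78352% = +1.64%

+1.64%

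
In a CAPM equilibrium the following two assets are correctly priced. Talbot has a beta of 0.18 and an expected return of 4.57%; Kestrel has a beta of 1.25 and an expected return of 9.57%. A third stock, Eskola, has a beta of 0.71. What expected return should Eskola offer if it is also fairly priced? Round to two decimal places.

7.05%

MRP (SML slope) = (9.57% − 4.57%) / (1.25 − 0.18) = 5.00% / 1.07 = 4.6729%
R_f (intercept) = 4.57% − 0.18 × 4.6729% = 3.7289%
E(R_Eskola) = R_f + β × MRP = 3.7289% + 0.71 × 4.6729% = 7.05%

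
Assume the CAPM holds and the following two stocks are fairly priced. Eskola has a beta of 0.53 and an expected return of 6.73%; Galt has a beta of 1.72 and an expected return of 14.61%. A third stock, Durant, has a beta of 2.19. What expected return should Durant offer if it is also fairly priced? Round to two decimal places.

MRP (SML slope) = (14.61% − 6.73%) / (1.72 − 0.53) = 7.88% / 1.19 = 6.6218%
R_f (intercept) = 6.73% − 0.53 × 6.6218% = 3.2204%
E(R_Durant) = R_f + β × MRP = 3.2204% + 2.19 × 6.6218% = 17.72%

17.72%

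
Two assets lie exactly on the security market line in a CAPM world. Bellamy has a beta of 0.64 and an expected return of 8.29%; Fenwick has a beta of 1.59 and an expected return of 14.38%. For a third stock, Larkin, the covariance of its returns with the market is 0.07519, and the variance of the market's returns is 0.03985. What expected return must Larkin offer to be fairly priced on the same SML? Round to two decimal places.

16.28%

MRP = (14.38% − 8.29%) / (1.59 − 0.64) = 6.4105%
R_f = 8.29% − 0.64 × 6.4105% = 4.1873%
β_Larkin = Cov / Var(R_m) = 0.07519 / 0.03985 = 1.8868
E(R_Larkin) = R_f + β × MRP = 4.1873% + 1.8868 × 6.4105% = 16.28%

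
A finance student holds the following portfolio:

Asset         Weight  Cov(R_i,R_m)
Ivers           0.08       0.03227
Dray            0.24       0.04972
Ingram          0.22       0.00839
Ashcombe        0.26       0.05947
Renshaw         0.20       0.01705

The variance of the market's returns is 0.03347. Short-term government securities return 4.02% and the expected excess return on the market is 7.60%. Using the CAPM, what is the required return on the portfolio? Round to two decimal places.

β_Ivers = 0.03227 / 0.03347 = 0.9641
β_Dray = 0.04972 / 0.03347 = 1.4855
β_Ingram = 0.00839 / 0.03347 = 0.2507
β_Ashcombe = 0.05947 / 0.03347 = 1.7768
β_Renshaw = 0.01705 / 0.03347 = 0.5094
β_P = Σ w_i β_i = 0.08×0.9641 + 0.24×1.4855 + 0.22×0.2507 + 0.26×1.7768 + 0.20×0.5094 = 1.0527
E(R_P) = R_f + β_P × MRP = 4.02% + 1.0527 × 7.60% = 12.02%

12.02%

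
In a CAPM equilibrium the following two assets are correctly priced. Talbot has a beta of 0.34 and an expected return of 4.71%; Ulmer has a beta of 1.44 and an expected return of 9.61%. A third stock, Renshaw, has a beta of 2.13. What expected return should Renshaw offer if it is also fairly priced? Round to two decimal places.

MRP (SML slope) = (9.61% − 4.71%) / (1.44 − 0.34) = 4.90% / 1.10 = 4.4545%
R_f (intercept) = 4.71% − 0.34 × 4.4545% = 3.1955%
E(R_Renshaw) = R_f + β × MRP = 3.1955% + 2.13 × 4.4545% = 12.68%

12.68%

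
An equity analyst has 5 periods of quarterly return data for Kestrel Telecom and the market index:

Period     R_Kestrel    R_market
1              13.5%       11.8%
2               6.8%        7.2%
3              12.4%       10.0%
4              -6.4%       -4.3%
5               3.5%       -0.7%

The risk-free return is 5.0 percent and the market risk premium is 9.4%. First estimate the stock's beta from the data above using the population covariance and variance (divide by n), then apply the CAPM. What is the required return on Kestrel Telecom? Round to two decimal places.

Mean R_i = (13.5 + 6.8 + 12.4 − 6.4 + 3.5) / 5 = 5.9600%
Mean R_m = (11.8 + 7.2 + 10.0 − 4.3 − 0.7) / 5 = 4.8000%
Σ(R_i − R̄_i)(R_m − R̄_m) = 214.2900  ⇒  Cov = 214.2900 / 5 = 42.8580
Σ(R_m − R̄_m)² = 194.8600  ⇒  Var(R_m) = 194.8600 / 5 = 38.9720
β = Cov / Var(R_m) = 42.8580 / 38.9720 = 1.0997
E(R) = R_f + β × MRP = 5.0% + 1.0997 × 9.4% = 15.34%

15.34%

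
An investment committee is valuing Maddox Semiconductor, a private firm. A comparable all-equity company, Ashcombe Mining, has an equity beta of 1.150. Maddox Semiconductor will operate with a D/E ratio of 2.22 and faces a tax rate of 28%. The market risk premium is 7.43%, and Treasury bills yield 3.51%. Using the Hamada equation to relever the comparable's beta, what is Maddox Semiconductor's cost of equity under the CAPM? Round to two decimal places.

β_L = β_U × [1 + (1 − t)(D/E)] = 1.150 × [1 + (1 − 0.28) × 2.22]
    = 1.150 × [1 + 0.72 × 2.22] = 1.150 × 2.5984 = 2.9882
E(R) = R_f + β_L × MRP = 3.51% + 2.9882 × 7.43% = 25.71%

25.71%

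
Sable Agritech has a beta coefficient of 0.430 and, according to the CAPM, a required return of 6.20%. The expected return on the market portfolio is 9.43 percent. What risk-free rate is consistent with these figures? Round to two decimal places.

E(R) = R_f + β(E(R_m) − R_f) = R_f(1 − β) + β·E(R_m)
6.20% = R_f × (1 − 0.430) + 0.430 × 9.43%
6.20% = R_f × 0.570 + 4.05490%
R_f = (6.20% − 4.05490%) / 0.570 = 3.76%

3.76%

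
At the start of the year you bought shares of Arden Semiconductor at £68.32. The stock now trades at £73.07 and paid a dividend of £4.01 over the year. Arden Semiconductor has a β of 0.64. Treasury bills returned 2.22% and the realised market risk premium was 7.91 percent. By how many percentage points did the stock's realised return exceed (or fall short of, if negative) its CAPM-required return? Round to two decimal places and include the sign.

+5.54%

Realised HPR = (P1 + D1 − P0) / P0 = (73.07 + 4.01 − 68.32) / 68.32 = 8.76 / 68.32 = 12.8220%
CAPM required = R_f + β·MRP = 2.22% + 0.64 × 7.91% = 7.2824%
α = realised − required = 12.8220% − 7.2824% = +5.54%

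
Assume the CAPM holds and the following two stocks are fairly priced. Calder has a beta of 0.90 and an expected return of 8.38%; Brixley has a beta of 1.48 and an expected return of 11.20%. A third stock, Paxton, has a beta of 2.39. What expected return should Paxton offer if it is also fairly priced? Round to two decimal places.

MRP (SML slope) = (11.20% − 8.38%) / (1.48 − 0.90) = 2.82% / 0.58 = 4.8621%
R_f (intercept) = 8.38% − 0.90 × 4.8621% = 4.0041%
E(R_Paxton) = R_f + β × MRP = 4.0041% + 2.39 × 4.8621% = 15.62%

15.62%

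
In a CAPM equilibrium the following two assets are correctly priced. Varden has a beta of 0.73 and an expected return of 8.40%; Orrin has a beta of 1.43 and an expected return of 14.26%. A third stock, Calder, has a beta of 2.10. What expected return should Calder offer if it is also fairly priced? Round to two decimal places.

MRP (SML slope) = (14.26% − 8.40%) / (1.43 − 0.73) = 5.86% / 0.70 = 8.3714%
R_f (intercept) = 8.40% − 0.73 × 8.3714% = 2.2889%
E(R_Calder) = R_f + β × MRP = 2.2889% + 2.10 × 8.3714% = 19.87%

19.87%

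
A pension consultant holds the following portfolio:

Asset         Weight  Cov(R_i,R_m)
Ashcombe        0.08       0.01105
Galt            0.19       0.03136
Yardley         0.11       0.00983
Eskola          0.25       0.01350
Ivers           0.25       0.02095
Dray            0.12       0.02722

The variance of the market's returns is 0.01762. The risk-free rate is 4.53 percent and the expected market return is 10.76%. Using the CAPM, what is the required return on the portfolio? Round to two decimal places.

β_Ashcombe = 0.01105 / 0.01762 = 0.6271
β_Galt = 0.03136 / 0.01762 = 1.7798
β_Yardley = 0.00983 / 0.01762 = 0.5579
β_Eskola = 0.01350 / 0.01762 = 0.7662
β_Ivers = 0.02095 / 0.01762 = 1.1890
β_Dray = 0.02722 / 0.01762 = 1.5448
β_P = Σ w_i β_i = 0.08×0.6271 + 0.19×1.7798 + 0.11×0.5579 + 0.25×0.7662 + 0.25×1.1890 + 0.12×1.5448 = 1.1239
MRP = 10.76% − 4.53% = 6.23%
E(R_P) = R_f + β_P × MRP = 4.53% + 1.1239 × 6.23% = 11.53%

11.53%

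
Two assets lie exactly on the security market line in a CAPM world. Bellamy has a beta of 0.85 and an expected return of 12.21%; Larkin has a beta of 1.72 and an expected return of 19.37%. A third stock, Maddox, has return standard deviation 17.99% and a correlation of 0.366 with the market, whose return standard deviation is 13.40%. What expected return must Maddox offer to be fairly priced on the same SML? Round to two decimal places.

MRP = (19.37% − 12.21%) / (1.72 − 0.85) = 8.2299%
R_f = 12.21% − 0.85 × 8.2299% = 5.2146%
β_Maddox = ρ·σ_i/σ_m = 0.366 × 17.99 / 13.40 = 0.4914
E(R_Maddox) = R_f + β × MRP = 5.2146% + 0.4914 × 8.2299% = 9.26%

9.26%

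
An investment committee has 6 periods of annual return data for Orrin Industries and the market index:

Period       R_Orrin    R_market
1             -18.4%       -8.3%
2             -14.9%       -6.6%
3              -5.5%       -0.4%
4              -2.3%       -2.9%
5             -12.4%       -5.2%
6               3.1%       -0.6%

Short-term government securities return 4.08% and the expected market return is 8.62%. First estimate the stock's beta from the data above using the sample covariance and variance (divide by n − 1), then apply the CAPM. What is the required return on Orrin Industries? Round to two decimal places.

14.56%

Mean R_i = (-18.4 − 14.9 − 5.5 − 2.3 − 12.4 + 3.1) / 6 = -8.4000%
Mean R_m = (-8.3 − 6.6 − 0.4 − 2.9 − 5.2 − 0.6) / 6 = -4.0000%
Σ(R_i − R̄_i)(R_m − R̄_m) = 120.9500  ⇒  Cov = 120.9500 / 5 = 24.1900
Σ(R_m − R̄_m)² = 52.4200  ⇒  Var(R_m) = 52.4200 / 5 = 10.4840
β = Cov / Var(R_m) = 24.1900 / 10.4840 = 2.3073
MRP = 8.62% − 4.08% = 4.54%
E(R) = R_f + β × MRP = 4.08% + 2.3073 × 4.54% = 14.56%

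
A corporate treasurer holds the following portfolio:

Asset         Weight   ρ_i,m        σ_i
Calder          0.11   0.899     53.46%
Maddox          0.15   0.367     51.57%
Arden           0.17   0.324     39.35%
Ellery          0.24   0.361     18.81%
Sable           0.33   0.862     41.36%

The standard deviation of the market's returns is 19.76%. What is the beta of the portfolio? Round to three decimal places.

1.199

β_Calder = 0.899 × 53.46% / 19.76% = 2.4322
β_Maddox = 0.367 × 51.57% / 19.76% = 0.9578
β_Arden = 0.324 × 39.35% / 19.76% = 0.6452
β_Ellery = 0.361 × 18.81% / 19.76% = 0.3436
β_Sable = 0.862 × 41.36% / 19.76% = 1.8043
β_P = Σ w_i β_i = 0.11×2.4322 + 0.15×0.9578 + 0.17×0.6452 + 0.24×0.3436 + 0.33×1.8043 = 1.1988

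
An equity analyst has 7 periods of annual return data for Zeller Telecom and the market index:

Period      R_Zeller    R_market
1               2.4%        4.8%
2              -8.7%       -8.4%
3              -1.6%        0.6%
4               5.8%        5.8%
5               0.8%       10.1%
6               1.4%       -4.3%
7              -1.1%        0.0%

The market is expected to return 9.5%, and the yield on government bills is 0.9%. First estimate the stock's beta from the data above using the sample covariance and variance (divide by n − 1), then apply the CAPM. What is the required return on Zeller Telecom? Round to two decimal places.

5.27%

Mean R_i = (2.4 − 8.7 − 1.6 + 5.8 + 0.8 + 1.4 − 1.1) / 7 = -0.1429%
Mean R_m = (4.8 − 8.4 + 0.6 + 5.8 + 10.1 − 4.3 + 0.0) / 7 = 1.2286%
Σ(R_i − R̄_i)(R_m − R̄_m) = 120.5686  ⇒  Cov = 120.5686 / 6 = 20.0948
Σ(R_m − R̄_m)² = 237.5343  ⇒  Var(R_m) = 237.5343 / 6 = 39.5891
β = Cov / Var(R_m) = 20.0948 / 39.5891 = 0.5076
MRP = 9.5% − 0.9% = 8.60%
E(R) = R_f + β × MRP = 0.9% + 0.5076 × 8.6% = 5.27%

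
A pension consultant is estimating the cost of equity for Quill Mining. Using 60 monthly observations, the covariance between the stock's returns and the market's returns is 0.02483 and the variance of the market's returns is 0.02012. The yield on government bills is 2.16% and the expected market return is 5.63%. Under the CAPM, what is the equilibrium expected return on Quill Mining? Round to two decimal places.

6.44%

β = Cov(R_i, R_m) / Var(R_m) = 0.02483 / 0.02012 = 1.2341
MRP = 5.63% − 2.16% = 3.47%
E(R) = R_f + β × MRP = 2.16% + 1.2341 × 3.47% = 6.44%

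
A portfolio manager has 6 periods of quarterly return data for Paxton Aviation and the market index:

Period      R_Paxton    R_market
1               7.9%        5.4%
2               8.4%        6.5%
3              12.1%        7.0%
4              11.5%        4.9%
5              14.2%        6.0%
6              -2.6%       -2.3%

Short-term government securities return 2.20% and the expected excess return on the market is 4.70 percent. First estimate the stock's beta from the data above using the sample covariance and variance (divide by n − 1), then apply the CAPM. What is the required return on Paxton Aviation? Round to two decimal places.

9.56%

Mean R_i = (7.9 + 8.4 + 12.1 + 11.5 + 14.2 − 2.6) / 6 = 8.5833%
Mean R_m = (5.4 + 6.5 + 7.0 + 4.9 + 6.0 − 2.3) / 6 = 4.5833%
Σ(R_i − R̄_i)(R_m − R̄_m) = 93.4483  ⇒  Cov = 93.4483 / 5 = 18.6897
Σ(R_m − R̄_m)² = 59.6683  ⇒  Var(R_m) = 59.6683 / 5 = 11.9337
β = Cov / Var(R_m) = 18.6897 / 11.9337 = 1.5661
E(R) = R_f + β × MRP = 2.20% + 1.5661 × 4.70% = 9.56%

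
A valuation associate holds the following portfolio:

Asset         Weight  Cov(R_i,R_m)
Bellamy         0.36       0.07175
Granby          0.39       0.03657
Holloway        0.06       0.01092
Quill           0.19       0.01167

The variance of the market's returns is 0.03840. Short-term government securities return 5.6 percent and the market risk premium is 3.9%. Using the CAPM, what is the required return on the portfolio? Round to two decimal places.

9.96%

β_Bellamy = 0.07175 / 0.03840 = 1.8685
β_Granby = 0.03657 / 0.03840 = 0.9523
β_Holloway = 0.01092 / 0.03840 = 0.2844
β_Quill = 0.01167 / 0.03840 = 0.3039
β_P = Σ w_i β_i = 0.36×1.8685 + 0.39×0.9523 + 0.06×0.2844 + 0.19×0.3039 = 1.1189
E(R_P) = R_f + β_P × MRP = 5.6% + 1.1189 × 3.9% = 9.96%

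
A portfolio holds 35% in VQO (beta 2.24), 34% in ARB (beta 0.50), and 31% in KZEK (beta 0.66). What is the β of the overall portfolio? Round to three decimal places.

β_P = Σ w_i β_i = 0.35×2.24 + 0.34×0.50 + 0.31×0.66 = 1.1586

1.159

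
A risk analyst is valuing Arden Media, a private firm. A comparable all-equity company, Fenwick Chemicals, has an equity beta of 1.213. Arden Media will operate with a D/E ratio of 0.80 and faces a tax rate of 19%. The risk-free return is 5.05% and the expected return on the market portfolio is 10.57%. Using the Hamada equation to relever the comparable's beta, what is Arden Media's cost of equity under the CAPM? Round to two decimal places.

16.08%

β_L = β_U × [1 + (1 − t)(D/E)] = 1.213 × [1 + (1 − 0.19) × 0.80]
    = 1.213 × [1 + 0.81 × 0.80] = 1.213 × 1.6480 = 1.9990
MRP = 10.57% − 5.05% = 5.52%
E(R) = R_f + β_L × MRP = 5.05% + 1.9990 × 5.52% = 16.08%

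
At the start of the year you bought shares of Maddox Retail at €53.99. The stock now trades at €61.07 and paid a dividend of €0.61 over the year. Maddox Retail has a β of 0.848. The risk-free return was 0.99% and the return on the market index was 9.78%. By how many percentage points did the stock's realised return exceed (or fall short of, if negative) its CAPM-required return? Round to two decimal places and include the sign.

Realised HPR = (P1 + D1 − P0) / P0 = (61.07 + 0.61 − 53.99) / 53.99 = 7.69 / 53.99 = 14.2434%
MRP = 9.78% − 0.99% = 8.79%
CAPM required = R_f + β·MRP = 0.99% + 0.848 × 8.79% = 8.44392%
α = realised − required = 14.2434% − 8.44392% = +5.80%

+5.80%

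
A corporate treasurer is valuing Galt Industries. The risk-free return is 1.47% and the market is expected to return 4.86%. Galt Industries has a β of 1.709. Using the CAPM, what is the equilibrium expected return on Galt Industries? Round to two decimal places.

Market risk premium = E(R_m) − R_f = 4.86% − 1.47% = 3.39%
E(R) = R_f + β × MRP = 1.47% + 1.709 × 3.39% = 7.26%

7.26%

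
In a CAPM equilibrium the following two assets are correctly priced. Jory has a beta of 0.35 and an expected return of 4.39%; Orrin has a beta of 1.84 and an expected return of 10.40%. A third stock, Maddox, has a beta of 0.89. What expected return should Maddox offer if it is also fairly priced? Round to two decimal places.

MRP (SML slope) = (10.40% − 4.39%) / (1.84 − 0.35) = 6.01% / 1.49 = 4.0336%
R_f (intercept) = 4.39% − 0.35 × 4.0336% = 2.9782%
E(R_Maddox) = R_f + β × MRP = 2.9782% + 0.89 × 4.0336% = 6.57%

6.57%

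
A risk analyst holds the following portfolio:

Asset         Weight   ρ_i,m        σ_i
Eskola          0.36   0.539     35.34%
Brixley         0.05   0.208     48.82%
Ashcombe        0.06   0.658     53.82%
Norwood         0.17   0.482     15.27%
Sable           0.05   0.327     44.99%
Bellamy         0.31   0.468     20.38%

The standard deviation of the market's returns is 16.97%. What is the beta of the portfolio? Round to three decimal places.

β_Eskola = 0.539 × 35.34% / 16.97% = 1.1225
β_Brixley = 0.208 × 48.82% / 16.97% = 0.5984
β_Ashcombe = 0.658 × 53.82% / 16.97% = 2.0868
β_Norwood = 0.482 × 15.27% / 16.97% = 0.4337
β_Sable = 0.327 × 44.99% / 16.97% = 0.8669
β_Bellamy = 0.468 × 20.38% / 16.97% = 0.5620
β_P = Σ w_i β_i = 0.36×1.1225 + 0.05×0.5984 + 0.06×2.0868 + 0.17×0.4337 + 0.05×0.8669 + 0.31×0.5620 = 0.8505

0.851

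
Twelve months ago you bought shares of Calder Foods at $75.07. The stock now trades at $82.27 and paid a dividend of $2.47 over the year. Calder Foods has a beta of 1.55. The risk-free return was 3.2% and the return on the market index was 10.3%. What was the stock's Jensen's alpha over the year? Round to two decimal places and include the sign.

-1.32%

Realised HPR = (P1 + D1 − P0) / P0 = (82.27 + 2.47 − 75.07) / 75.07 = 9.67 / 75.07 = 12.8813%
MRP = 10.3% − 3.2% = 7.10%
CAPM required = R_f + β·MRP = 3.2% + 1.55 × 7.1% = 14.2050%
α = realised − required = 12.8813% − 14.2050% = -1.32%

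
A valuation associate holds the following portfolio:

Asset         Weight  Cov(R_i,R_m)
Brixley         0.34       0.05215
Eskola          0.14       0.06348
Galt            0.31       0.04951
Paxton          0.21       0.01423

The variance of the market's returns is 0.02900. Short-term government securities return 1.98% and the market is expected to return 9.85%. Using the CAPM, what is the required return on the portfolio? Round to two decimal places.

14.18%

β_Brixley = 0.05215 / 0.02900 = 1.7983
β_Eskola = 0.06348 / 0.02900 = 2.1890
β_Galt = 0.04951 / 0.02900 = 1.7072
β_Paxton = 0.01423 / 0.02900 = 0.4907
β_P = Σ w_i β_i = 0.34×1.7983 + 0.14×2.1890 + 0.31×1.7072 + 0.21×0.4907 = 1.5502
MRP = 9.85% − 1.98% = 7.87%
E(R_P) = R_f + β_P × MRP = 1.98% + 1.5502 × 7.87% = 14.18%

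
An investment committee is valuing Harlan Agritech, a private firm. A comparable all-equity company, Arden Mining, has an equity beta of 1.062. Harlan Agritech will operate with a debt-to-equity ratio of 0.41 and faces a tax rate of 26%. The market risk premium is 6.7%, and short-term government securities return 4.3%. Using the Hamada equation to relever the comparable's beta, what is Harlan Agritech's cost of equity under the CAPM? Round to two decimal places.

13.57%

β_L = β_U × [1 + (1 − t)(D/E)] = 1.062 × [1 + (1 − 0.26) × 0.41]
    = 1.062 × [1 + 0.74 × 0.41] = 1.062 × 1.3034 = 1.3842
E(R) = R_f + β_L × MRP = 4.3% + 1.3842 × 6.7% = 13.57%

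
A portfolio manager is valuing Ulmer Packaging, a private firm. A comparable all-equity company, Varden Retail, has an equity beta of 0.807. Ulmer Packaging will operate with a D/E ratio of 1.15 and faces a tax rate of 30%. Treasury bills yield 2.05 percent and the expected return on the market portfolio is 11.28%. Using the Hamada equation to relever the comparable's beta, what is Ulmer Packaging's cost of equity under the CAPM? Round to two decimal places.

β_L = β_U × [1 + (1 − t)(D/E)] = 0.807 × [1 + (1 − 0.30) × 1.15]
    = 0.807 × [1 + 0.70 × 1.15] = 0.807 × 1.8050 = 1.4566
MRP = 11.28% − 2.05% = 9.23%
E(R) = R_f + β_L × MRP = 2.05% + 1.4566 × 9.23% = 15.49%

15.49%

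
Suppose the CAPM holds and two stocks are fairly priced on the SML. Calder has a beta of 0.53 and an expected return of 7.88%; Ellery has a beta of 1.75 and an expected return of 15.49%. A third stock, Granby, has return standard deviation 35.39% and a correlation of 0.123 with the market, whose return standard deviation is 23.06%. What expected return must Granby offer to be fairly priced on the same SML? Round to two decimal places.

MRP = (15.49% − 7.88%) / (1.75 − 0.53) = 6.2377%
R_f = 7.88% − 0.53 × 6.2377% = 4.5740%
β_Granby = ρ·σ_i/σ_m = 0.123 × 35.39 / 23.06 = 0.1888
E(R_Granby) = R_f + β × MRP = 4.5740% + 0.1888 × 6.2377% = 5.75%

5.75%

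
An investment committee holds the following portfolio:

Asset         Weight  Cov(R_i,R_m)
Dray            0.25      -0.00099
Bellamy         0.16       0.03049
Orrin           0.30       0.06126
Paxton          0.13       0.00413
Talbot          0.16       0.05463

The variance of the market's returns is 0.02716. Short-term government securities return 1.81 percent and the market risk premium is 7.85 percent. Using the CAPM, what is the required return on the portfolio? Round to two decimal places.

11.14%

β_Dray = -0.00099 / 0.02716 = -0.0365
β_Bellamy = 0.03049 / 0.02716 = 1.1226
β_Orrin = 0.06126 / 0.02716 = 2.2555
β_Paxton = 0.00413 / 0.02716 = 0.1521
β_Talbot = 0.05463 / 0.02716 = 2.0114
β_P = Σ w_i β_i = 0.25×-0.0365 + 0.16×1.1226 + 0.30×2.2555 + 0.13×0.1521 + 0.16×2.0114 = 1.1887
E(R_P) = R_f + β_P × MRP = 1.81% + 1.1887 × 7.85% = 11.14%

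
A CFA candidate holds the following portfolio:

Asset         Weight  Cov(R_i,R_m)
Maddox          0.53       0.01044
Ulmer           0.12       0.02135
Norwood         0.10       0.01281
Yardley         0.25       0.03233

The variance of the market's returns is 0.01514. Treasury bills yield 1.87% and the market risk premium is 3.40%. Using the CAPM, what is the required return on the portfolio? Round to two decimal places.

5.79%

β_Maddox = 0.01044 / 0.01514 = 0.6896
β_Ulmer = 0.02135 / 0.01514 = 1.4102
β_Norwood = 0.01281 / 0.01514 = 0.8461
β_Yardley = 0.03233 / 0.01514 = 2.1354
β_P = Σ w_i β_i = 0.53×0.6896 + 0.12×1.4102 + 0.10×0.8461 + 0.25×2.1354 = 1.1532
E(R_P) = R_f + β_P × MRP = 1.87% + 1.1532 × 3.40% = 5.79%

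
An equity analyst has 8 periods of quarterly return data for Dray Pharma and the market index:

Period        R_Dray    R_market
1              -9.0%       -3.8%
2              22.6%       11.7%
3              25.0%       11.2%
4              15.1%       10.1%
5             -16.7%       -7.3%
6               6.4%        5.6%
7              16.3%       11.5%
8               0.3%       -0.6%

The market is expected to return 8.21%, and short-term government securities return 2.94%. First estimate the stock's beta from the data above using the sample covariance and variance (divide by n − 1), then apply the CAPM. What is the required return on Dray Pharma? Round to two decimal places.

Mean R_i = (-9.0 + 22.6 + 25.0 + 15.1 − 16.7 + 6.4 + 16.3 + 0.3) / 8 = 7.5000%
Mean R_m = (-3.8 + 11.7 + 11.2 + 10.1 − 7.3 + 5.6 + 11.5 − 0.6) / 8 = 4.8000%
Σ(R_i − R̄_i)(R_m − R̄_m) = 788.1500  ⇒  Cov = 788.1500 / 7 = 112.5929
Σ(R_m − R̄_m)² = 411.7200  ⇒  Var(R_m) = 411.7200 / 7 = 58.8171
β = Cov / Var(R_m) = 112.5929 / 58.8171 = 1.9143
MRP = 8.21% − 2.94% = 5.27%
E(R) = R_f + β × MRP = 2.94% + 1.9143 × 5.27% = 13.03%

13.03%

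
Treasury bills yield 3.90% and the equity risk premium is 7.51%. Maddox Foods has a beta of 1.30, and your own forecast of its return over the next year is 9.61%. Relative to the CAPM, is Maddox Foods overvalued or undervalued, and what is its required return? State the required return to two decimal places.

Overvalued; required return 13.66%

Required return = R_f + β·MRP = 3.90% + 1.30 × 7.51% = 13.66%
Forecast 9.61% < required 13.66% → the stock plots below the SML → overvalued.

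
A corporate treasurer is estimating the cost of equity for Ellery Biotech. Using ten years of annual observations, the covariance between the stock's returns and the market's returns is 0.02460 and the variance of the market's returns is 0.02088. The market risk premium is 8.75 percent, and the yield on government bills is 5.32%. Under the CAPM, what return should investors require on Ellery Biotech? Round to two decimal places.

β = Cov(R_i, R_m) / Var(R_m) = 0.02460 / 0.02088 = 1.1782
E(R) = R_f + β × MRP = 5.32% + 1.1782 × 8.75% = 15.63%

15.63%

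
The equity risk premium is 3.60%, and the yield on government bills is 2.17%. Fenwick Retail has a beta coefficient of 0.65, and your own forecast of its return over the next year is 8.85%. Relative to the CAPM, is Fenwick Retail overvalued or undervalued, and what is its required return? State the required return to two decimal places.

Required return = R_f + β·MRP = 2.17% + 0.65 × 3.60% = 4.51%
Forecast 8.85% > required 4.51% → the stock plots above the SML → undervalued.

Undervalued; required return 4.51%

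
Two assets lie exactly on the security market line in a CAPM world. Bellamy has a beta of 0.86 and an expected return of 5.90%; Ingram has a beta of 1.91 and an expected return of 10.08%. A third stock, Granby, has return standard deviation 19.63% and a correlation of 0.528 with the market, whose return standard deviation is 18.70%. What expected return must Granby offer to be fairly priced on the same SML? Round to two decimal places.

MRP = (10.08% − 5.90%) / (1.91 − 0.86) = 3.9810%
R_f = 5.90% − 0.86 × 3.9810% = 2.4763%
β_Granby = ρ·σ_i/σ_m = 0.528 × 19.63 / 18.70 = 0.5543
E(R_Granby) = R_f + β × MRP = 2.4763% + 0.5543 × 3.9810% = 4.68%

4.68%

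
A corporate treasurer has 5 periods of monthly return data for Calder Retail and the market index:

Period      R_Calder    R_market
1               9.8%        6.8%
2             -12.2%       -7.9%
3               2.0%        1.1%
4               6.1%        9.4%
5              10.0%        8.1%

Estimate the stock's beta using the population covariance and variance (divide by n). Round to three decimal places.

Mean R_i = (9.8 − 12.2 + 2.0 + 6.1 + 10.0) / 5 = 3.1400%
Mean R_m = (6.8 − 7.9 + 1.1 + 9.4 + 8.1) / 5 = 3.5000%
Σ(R_i − R̄_i)(R_m − R̄_m) = 248.6100  ⇒  Cov = 248.6100 / 5 = 49.7220
Σ(R_m − R̄_m)² = 202.5800  ⇒  Var(R_m) = 202.5800 / 5 = 40.5160
β = Cov / Var(R_m) = 49.7220 / 40.5160 = 1.2272

1.227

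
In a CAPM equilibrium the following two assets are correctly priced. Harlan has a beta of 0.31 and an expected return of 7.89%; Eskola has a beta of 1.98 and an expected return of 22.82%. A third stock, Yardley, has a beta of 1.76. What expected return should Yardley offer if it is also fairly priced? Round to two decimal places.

MRP (SML slope) = (22.82% − 7.89%) / (1.98 − 0.31) = 14.93% / 1.67 = 8.9401%
R_f (intercept) = 7.89% − 0.31 × 8.9401% = 5.1186%
E(R_Yardley) = R_f + β × MRP = 5.1186% + 1.76 × 8.9401% = 20.85%

20.85%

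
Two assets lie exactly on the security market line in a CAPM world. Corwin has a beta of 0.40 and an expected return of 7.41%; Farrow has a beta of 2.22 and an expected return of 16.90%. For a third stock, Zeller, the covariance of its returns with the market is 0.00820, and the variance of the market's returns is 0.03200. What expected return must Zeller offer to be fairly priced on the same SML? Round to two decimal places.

6.66%

MRP = (16.90% − 7.41%) / (2.22 − 0.40) = 5.2143%
R_f = 7.41% − 0.40 × 5.2143% = 5.3243%
β_Zeller = Cov / Var(R_m) = 0.00820 / 0.03200 = 0.2563
E(R_Zeller) = R_f + β × MRP = 5.3243% + 0.2563 × 5.2143% = 6.66%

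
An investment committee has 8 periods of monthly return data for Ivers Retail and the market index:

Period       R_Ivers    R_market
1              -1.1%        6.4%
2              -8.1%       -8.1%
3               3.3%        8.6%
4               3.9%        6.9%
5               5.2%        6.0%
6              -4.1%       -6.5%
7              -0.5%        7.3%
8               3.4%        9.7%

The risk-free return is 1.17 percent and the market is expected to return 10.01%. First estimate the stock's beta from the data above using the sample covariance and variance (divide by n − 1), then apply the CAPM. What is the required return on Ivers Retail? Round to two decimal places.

Mean R_i = (-1.1 − 8.1 + 3.3 + 3.9 + 5.2 − 4.1 − 0.5 + 3.4) / 8 = 0.2500%
Mean R_m = (6.4 − 8.1 + 8.6 + 6.9 + 6.0 − 6.5 + 7.3 + 9.7) / 8 = 3.7875%
Σ(R_i − R̄_i)(R_m − R̄_m) = 193.4650  ⇒  Cov = 193.4650 / 7 = 27.6379
Σ(R_m − R̄_m)² = 339.0088  ⇒  Var(R_m) = 339.0088 / 7 = 48.4298
β = Cov / Var(R_m) = 27.6379 / 48.4298 = 0.5707
MRP = 10.01% − 1.17% = 8.84%
E(R) = R_f + β × MRP = 1.17% + 0.5707 × 8.84% = 6.21%

6.21%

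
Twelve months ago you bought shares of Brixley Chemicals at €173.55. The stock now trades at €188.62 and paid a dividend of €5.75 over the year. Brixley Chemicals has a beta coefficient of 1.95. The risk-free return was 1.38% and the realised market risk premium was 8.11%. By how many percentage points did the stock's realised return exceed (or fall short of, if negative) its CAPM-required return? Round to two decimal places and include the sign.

Realised HPR = (P1 + D1 − P0) / P0 = (188.62 + 5.75 − 173.55) / 173.55 = 20.82 / 173.55 = 11.9965%
CAPM required = R_f + β·MRP = 1.38% + 1.95 × 8.11% = 17.1945%
α = realised − required = 11.9965% − 17.1945% = -5.20%

-5.20%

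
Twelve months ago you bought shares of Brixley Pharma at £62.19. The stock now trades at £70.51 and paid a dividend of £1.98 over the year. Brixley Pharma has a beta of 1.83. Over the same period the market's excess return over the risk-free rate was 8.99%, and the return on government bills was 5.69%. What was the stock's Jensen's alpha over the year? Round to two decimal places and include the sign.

-5.58%

Realised HPR = (P1 + D1 − P0) / P0 = (70.51 + 1.98 − 62.19) / 62.19 = 10.30 / 62.19 = 16.5621%
CAPM required = R_f + β·MRP = 5.69% + 1.83 × 8.99% = 22.1417%
α = realised − required = 16.5621% − 22.1417% = -5.58%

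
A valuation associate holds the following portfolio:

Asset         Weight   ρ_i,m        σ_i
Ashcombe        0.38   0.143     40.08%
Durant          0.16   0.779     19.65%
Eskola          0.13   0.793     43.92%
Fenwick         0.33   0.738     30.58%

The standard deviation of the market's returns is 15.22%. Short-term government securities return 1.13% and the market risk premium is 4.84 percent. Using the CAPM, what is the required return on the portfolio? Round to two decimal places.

β_Ashcombe = 0.143 × 40.08% / 15.22% = 0.3766
β_Durant = 0.779 × 19.65% / 15.22% = 1.0057
β_Eskola = 0.793 × 43.92% / 15.22% = 2.2883
β_Fenwick = 0.738 × 30.58% / 15.22% = 1.4828
β_P = Σ w_i β_i = 0.38×0.3766 + 0.16×1.0057 + 0.13×2.2883 + 0.33×1.4828 = 1.0908
E(R_P) = R_f + β_P × MRP = 1.13% + 1.0908 × 4.84% = 6.41%

6.41%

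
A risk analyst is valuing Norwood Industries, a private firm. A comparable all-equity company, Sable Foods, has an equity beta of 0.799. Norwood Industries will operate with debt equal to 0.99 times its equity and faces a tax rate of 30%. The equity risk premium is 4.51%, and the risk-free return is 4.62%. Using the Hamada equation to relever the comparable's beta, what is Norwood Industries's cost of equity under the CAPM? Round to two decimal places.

β_L = β_U × [1 + (1 − t)(D/E)] = 0.799 × [1 + (1 − 0.30) × 0.99]
    = 0.799 × [1 + 0.70 × 0.99] = 0.799 × 1.6930 = 1.3527
E(R) = R_f + β_L × MRP = 4.62% + 1.3527 × 4.51% = 10.72%

10.72%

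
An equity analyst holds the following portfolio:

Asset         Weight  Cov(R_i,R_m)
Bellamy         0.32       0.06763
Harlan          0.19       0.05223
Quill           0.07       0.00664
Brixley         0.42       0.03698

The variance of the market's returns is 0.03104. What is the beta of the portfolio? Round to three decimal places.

β_Bellamy = 0.06763 / 0.03104 = 2.1788
β_Harlan = 0.05223 / 0.03104 = 1.6827
β_Quill = 0.00664 / 0.03104 = 0.2139
β_Brixley = 0.03698 / 0.03104 = 1.1914
β_P = Σ w_i β_i = 0.32×2.1788 + 0.19×1.6827 + 0.07×0.2139 + 0.42×1.1914 = 1.5323

1.532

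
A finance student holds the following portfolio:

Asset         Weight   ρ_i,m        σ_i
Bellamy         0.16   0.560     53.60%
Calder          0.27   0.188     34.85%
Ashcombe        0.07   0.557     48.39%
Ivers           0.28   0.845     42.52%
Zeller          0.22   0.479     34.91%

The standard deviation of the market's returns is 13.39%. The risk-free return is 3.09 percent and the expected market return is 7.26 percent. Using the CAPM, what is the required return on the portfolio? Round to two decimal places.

10.00%

β_Bellamy = 0.560 × 53.60% / 13.39% = 2.2417
β_Calder = 0.188 × 34.85% / 13.39% = 0.4893
β_Ashcombe = 0.557 × 48.39% / 13.39% = 2.0129
β_Ivers = 0.845 × 42.52% / 13.39% = 2.6833
β_Zeller = 0.479 × 34.91% / 13.39% = 1.2488
β_P = Σ w_i β_i = 0.16×2.2417 + 0.27×0.4893 + 0.07×2.0129 + 0.28×2.6833 + 0.22×1.2488 = 1.6577
MRP = 7.26% − 3.09% = 4.17%
E(R_P) = R_f + β_P × MRP = 3.09% + 1.6577 × 4.17% = 10.00%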